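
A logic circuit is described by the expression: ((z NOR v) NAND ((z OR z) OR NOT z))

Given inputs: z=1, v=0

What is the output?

Substituting: ((1 NOR 0) NAND ((1 OR 1) OR NOT 1))
= 1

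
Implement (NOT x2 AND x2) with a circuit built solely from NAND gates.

(((x2 NAND x2) NAND x2) NAND ((x2 NAND x2) NAND x2))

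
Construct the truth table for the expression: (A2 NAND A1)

A1 | A2 | Output
----------------
0 | 0 | 1
0 | 1 | 1
1 | 0 | 1
1 | 1 | 0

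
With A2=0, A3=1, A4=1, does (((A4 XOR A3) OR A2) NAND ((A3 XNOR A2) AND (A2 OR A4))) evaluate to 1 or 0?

Substituting: (((1 XOR 1) OR 0) NAND ((1 XNOR 0) AND (0 OR 1)))
= 1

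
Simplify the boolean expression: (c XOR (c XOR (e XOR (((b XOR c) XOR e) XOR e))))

By XOR self-cancellation ((E XOR v) XOR v = E) then XOR self-cancellation ((E XOR v) XOR v = E):
= ((b XOR c) XOR e)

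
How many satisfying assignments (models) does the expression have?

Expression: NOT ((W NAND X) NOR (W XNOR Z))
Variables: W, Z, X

Satisfying assignments: (0,0,0), (0,0,1), (0,1,0), (0,1,1), (1,0,0), (1,1,0), (1,1,1)
Count: 7 out of 8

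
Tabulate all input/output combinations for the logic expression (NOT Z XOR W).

Z | W | Output
--------------
0 | 0 | 1
0 | 1 | 0
1 | 0 | 0
1 | 1 | 1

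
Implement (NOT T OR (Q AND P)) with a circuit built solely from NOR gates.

(((T NOR T) NOR ((Q NOR Q) NOR (P NOR P))) NOR ((T NOR T) NOR ((Q NOR Q) NOR (P NOR P))))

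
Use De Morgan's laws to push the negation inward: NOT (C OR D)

NOT C AND NOT D
De Morgan's: NOT(OR of terms) = AND of negations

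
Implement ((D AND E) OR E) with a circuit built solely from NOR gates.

((((D NOR D) NOR (E NOR E)) NOR E) NOR (((D NOR D) NOR (E NOR E)) NOR E))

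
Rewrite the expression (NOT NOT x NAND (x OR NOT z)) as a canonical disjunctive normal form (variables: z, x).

(NOT z AND NOT x) OR (z AND NOT x)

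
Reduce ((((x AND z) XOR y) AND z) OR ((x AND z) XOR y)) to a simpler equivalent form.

By absorption (E OR (E AND v) = E):
= ((x AND z) XOR y)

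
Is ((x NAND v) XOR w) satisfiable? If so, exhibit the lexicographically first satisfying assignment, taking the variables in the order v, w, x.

v=0, w=0, x=0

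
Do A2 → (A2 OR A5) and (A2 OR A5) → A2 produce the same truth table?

No, Converse is not equivalent to original (counterexample: A5=1, A2=0)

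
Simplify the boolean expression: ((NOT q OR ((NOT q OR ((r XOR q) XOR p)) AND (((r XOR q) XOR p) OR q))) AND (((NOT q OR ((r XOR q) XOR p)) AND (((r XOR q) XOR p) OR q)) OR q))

By distribution ((E OR v) AND (E OR NOT v) = E) then distribution ((E OR v) AND (E OR NOT v) = E):
= ((r XOR q) XOR p)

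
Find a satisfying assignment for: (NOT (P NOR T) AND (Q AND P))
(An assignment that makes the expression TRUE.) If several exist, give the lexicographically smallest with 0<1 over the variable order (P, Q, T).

P=1, Q=1, T=0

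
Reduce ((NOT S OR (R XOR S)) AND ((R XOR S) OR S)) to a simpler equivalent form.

By distribution ((E OR v) AND (E OR NOT v) = E):
= (R XOR S)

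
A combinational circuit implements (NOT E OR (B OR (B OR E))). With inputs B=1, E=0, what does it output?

Substituting: (NOT 0 OR (1 OR (1 OR 0)))
= 1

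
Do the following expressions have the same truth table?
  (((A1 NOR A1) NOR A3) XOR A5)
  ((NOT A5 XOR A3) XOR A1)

No. Counterexample: with A3=0, A1=0, A5=0, Expression 1 = 0 but Expression 2 = 1.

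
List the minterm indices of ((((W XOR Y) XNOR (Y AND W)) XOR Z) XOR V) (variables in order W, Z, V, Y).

Σm(0, 3, 5, 6, 10, 11, 12, 13) = (NOT W AND NOT Z AND NOT V AND NOT Y) OR (NOT W AND NOT Z AND V AND Y) OR (NOT W AND Z AND NOT V AND Y) OR (NOT W AND Z AND V AND NOT Y) OR (W AND NOT Z AND V AND NOT Y) OR (W AND NOT Z AND V AND Y) OR (W AND Z AND NOT V AND NOT Y) OR (W AND Z AND NOT V AND Y)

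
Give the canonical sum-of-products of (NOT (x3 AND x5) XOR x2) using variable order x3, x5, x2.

Σm(0, 2, 4, 7) = (NOT x3 AND NOT x5 AND NOT x2) OR (NOT x3 AND x5 AND NOT x2) OR (x3 AND NOT x5 AND NOT x2) OR (x3 AND x5 AND x2)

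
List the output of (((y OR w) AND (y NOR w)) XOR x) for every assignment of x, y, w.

x | y | w | Output
------------------
0 | 0 | 0 | 0
0 | 0 | 1 | 0
0 | 1 | 0 | 0
0 | 1 | 1 | 0
1 | 0 | 0 | 1
1 | 0 | 1 | 1
1 | 1 | 0 | 1
1 | 1 | 1 | 1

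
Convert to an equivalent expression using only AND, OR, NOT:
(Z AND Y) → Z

NOT (Z AND Y) OR Z
(Implication elimination: A → B = NOT A OR B)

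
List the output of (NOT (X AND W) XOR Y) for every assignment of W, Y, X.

W | Y | X | Output
------------------
0 | 0 | 0 | 1
0 | 0 | 1 | 1
0 | 1 | 0 | 0
0 | 1 | 1 | 0
1 | 0 | 0 | 1
1 | 0 | 1 | 0
1 | 1 | 0 | 0
1 | 1 | 1 | 1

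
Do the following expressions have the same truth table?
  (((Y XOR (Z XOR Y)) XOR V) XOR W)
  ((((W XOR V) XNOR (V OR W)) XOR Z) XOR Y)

No. Counterexample: with Z=0, V=0, W=0, Y=0, Expression 1 = 0 but Expression 2 = 1.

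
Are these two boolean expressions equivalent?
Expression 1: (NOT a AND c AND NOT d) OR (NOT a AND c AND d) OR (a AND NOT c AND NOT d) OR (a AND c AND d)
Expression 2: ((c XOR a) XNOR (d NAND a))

Yes, they are equivalent — the two output columns agree on all 8 assignments:
a | c | d | Expression 1 | Expression 2
---------------------------------------
0 | 0 | 0 | 0 | 0
0 | 0 | 1 | 0 | 0
0 | 1 | 0 | 1 | 1
0 | 1 | 1 | 1 | 1
1 | 0 | 0 | 1 | 1
1 | 0 | 1 | 0 | 0
1 | 1 | 0 | 0 | 0
1 | 1 | 1 | 1 | 1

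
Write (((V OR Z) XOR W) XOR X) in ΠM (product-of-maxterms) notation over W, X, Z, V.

ΠM(0, 5, 6, 7, 9, 10, 11, 12) = (W OR X OR Z OR V) AND (W OR NOT X OR Z OR NOT V) AND (W OR NOT X OR NOT Z OR V) AND (W OR NOT X OR NOT Z OR NOT V) AND (NOT W OR X OR Z OR NOT V) AND (NOT W OR X OR NOT Z OR V) AND (NOT W OR X OR NOT Z OR NOT V) AND (NOT W OR NOT X OR Z OR V)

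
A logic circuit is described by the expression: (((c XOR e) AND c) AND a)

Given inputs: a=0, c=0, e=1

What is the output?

Substituting: (((0 XOR 1) AND 0) AND 0)
= 0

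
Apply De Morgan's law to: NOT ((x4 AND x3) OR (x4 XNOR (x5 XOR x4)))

NOT (x4 AND x3) AND NOT (x4 XNOR (x5 XOR x4))
De Morgan's: NOT(OR of terms) = AND of negations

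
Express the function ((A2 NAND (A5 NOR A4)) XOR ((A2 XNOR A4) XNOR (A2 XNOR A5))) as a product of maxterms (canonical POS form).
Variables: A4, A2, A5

ΠM(0, 5, 7) = (A4 OR A2 OR A5) AND (NOT A4 OR A2 OR NOT A5) AND (NOT A4 OR NOT A2 OR NOT A5)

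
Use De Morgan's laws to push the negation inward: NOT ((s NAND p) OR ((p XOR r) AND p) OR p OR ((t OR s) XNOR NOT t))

NOT (s NAND p) AND NOT ((p XOR r) AND p) AND NOT p AND NOT ((t OR s) XNOR NOT t)
De Morgan's: NOT(OR of terms) = AND of negations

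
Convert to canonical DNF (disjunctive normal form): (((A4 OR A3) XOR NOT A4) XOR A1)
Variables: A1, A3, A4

(NOT A1 AND NOT A3 AND NOT A4) OR (NOT A1 AND NOT A3 AND A4) OR (NOT A1 AND A3 AND A4) OR (A1 AND A3 AND NOT A4)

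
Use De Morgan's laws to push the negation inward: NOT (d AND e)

NOT d OR NOT e
De Morgan's: NOT(AND of terms) = OR of negations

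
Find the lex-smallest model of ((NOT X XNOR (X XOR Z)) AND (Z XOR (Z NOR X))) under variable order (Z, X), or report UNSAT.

Z=1, X=0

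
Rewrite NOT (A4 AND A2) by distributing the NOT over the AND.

NOT A4 OR NOT A2
De Morgan's: NOT(AND of terms) = OR of negations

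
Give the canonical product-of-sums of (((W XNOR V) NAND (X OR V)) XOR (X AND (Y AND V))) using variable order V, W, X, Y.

ΠM(2, 3, 11, 12, 13, 14) = (V OR W OR NOT X OR Y) AND (V OR W OR NOT X OR NOT Y) AND (NOT V OR W OR NOT X OR NOT Y) AND (NOT V OR NOT W OR X OR Y) AND (NOT V OR NOT W OR X OR NOT Y) AND (NOT V OR NOT W OR NOT X OR Y)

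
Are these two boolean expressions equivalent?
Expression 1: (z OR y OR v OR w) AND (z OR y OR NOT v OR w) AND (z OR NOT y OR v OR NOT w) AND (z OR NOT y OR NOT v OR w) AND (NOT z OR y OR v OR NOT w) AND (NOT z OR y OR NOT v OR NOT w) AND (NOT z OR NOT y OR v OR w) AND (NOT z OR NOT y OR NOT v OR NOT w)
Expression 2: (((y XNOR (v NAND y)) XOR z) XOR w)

Yes, they are equivalent — the two output columns agree on all 16 assignments:
z | y | v | w | Expression 1 | Expression 2
-------------------------------------------
0 | 0 | 0 | 0 | 0 | 0
0 | 0 | 0 | 1 | 1 | 1
0 | 0 | 1 | 0 | 0 | 0
0 | 0 | 1 | 1 | 1 | 1
0 | 1 | 0 | 0 | 1 | 1
0 | 1 | 0 | 1 | 0 | 0
0 | 1 | 1 | 0 | 0 | 0
0 | 1 | 1 | 1 | 1 | 1
1 | 0 | 0 | 0 | 1 | 1
1 | 0 | 0 | 1 | 0 | 0
1 | 0 | 1 | 0 | 1 | 1
1 | 0 | 1 | 1 | 0 | 0
1 | 1 | 0 | 0 | 0 | 0
1 | 1 | 0 | 1 | 1 | 1
1 | 1 | 1 | 0 | 1 | 1
1 | 1 | 1 | 1 | 0 | 0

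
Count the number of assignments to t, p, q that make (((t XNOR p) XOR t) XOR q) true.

Satisfying assignments: (0,0,0), (0,1,1), (1,0,0), (1,1,1)
Count: 4 out of 8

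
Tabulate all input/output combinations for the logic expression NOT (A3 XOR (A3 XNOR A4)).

A3 | A4 | Output
----------------
0 | 0 | 0
0 | 1 | 1
1 | 0 | 0
1 | 1 | 1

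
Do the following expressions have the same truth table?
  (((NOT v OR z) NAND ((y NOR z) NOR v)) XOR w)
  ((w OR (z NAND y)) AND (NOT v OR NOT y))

No. Counterexample: with z=0, v=0, y=0, w=1, Expression 1 = 0 but Expression 2 = 1.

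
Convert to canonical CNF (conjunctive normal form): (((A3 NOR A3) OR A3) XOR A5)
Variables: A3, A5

(A3 OR NOT A5) AND (NOT A3 OR NOT A5)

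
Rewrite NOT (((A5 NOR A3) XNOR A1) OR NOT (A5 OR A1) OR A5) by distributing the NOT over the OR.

NOT ((A5 NOR A3) XNOR A1) AND (A5 OR A1) AND NOT A5
De Morgan's: NOT(OR of terms) = AND of negations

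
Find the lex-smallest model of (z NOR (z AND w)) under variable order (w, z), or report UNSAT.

w=0, z=0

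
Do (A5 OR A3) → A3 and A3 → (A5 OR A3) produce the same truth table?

No, Converse is not equivalent to original (counterexample: A5=1, A3=0)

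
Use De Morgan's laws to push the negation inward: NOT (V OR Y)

NOT V AND NOT Y
De Morgan's: NOT(OR of terms) = AND of negations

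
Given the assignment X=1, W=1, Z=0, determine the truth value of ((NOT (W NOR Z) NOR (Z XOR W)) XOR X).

Substituting: ((NOT (1 NOR 0) NOR (0 XOR 1)) XOR 1)
= 1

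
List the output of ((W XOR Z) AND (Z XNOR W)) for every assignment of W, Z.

W | Z | Output
--------------
0 | 0 | 0
0 | 1 | 0
1 | 0 | 0
1 | 1 | 0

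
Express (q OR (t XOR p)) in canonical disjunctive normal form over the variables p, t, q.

(NOT p AND NOT t AND q) OR (NOT p AND t AND NOT q) OR (NOT p AND t AND q) OR (p AND NOT t AND NOT q) OR (p AND NOT t AND q) OR (p AND t AND q)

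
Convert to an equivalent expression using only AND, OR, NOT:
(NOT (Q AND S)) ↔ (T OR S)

((NOT (Q AND S)) AND (T OR S)) OR ((Q AND S) AND NOT (T OR S))
(Biconditional = both true or both false)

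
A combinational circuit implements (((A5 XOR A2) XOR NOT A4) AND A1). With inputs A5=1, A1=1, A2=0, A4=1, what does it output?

Substituting: (((1 XOR 0) XOR NOT 1) AND 1)
= 1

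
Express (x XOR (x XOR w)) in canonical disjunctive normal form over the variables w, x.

(w AND NOT x) OR (w AND x)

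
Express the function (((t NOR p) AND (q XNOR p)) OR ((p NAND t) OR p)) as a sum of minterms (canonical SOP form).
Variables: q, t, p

Σm(0, 1, 2, 3, 4, 5, 6, 7) = (NOT q AND NOT t AND NOT p) OR (NOT q AND NOT t AND p) OR (NOT q AND t AND NOT p) OR (NOT q AND t AND p) OR (q AND NOT t AND NOT p) OR (q AND NOT t AND p) OR (q AND t AND NOT p) OR (q AND t AND p)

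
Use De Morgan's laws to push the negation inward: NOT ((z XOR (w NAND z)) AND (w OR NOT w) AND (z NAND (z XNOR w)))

NOT (z XOR (w NAND z)) OR NOT (w OR NOT w) OR NOT (z NAND (z XNOR w))
De Morgan's: NOT(AND of terms) = OR of negations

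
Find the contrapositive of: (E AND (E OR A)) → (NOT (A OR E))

Contrapositive: (A OR E) → NOT (E AND (E OR A))
Note: A statement and its contrapositive are logically equivalent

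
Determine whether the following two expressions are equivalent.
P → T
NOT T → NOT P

Yes, Contrapositive is always equivalent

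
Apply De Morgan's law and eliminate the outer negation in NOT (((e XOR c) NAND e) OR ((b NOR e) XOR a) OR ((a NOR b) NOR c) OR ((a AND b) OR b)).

NOT ((e XOR c) NAND e) AND NOT ((b NOR e) XOR a) AND NOT ((a NOR b) NOR c) AND NOT ((a AND b) OR b)
De Morgan's: NOT(OR of terms) = AND of negations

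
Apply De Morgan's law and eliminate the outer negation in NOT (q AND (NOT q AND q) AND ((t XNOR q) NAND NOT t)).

NOT q OR NOT (NOT q AND q) OR NOT ((t XNOR q) NAND NOT t)
De Morgan's: NOT(AND of terms) = OR of negations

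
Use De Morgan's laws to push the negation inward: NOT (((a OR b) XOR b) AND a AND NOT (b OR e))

NOT ((a OR b) XOR b) OR NOT a OR (b OR e)
De Morgan's: NOT(AND of terms) = OR of negations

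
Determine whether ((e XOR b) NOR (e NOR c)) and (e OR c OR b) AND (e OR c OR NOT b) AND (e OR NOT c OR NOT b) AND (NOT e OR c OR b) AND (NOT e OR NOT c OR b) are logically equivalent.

Yes, they are equivalent — the two output columns agree on all 8 assignments:
e | c | b | Expression 1 | Expression 2
---------------------------------------
0 | 0 | 0 | 0 | 0
0 | 0 | 1 | 0 | 0
0 | 1 | 0 | 1 | 1
0 | 1 | 1 | 0 | 0
1 | 0 | 0 | 0 | 0
1 | 0 | 1 | 1 | 1
1 | 1 | 0 | 0 | 0
1 | 1 | 1 | 1 | 1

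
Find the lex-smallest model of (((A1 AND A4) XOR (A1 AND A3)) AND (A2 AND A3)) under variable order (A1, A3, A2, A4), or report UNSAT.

A1=1, A3=1, A2=1, A4=0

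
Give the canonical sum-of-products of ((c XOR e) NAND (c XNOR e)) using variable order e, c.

Σm(0, 1, 2, 3) = (NOT e AND NOT c) OR (NOT e AND c) OR (e AND NOT c) OR (e AND c)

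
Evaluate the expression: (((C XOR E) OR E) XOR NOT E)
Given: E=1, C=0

Substituting: (((0 XOR 1) OR 1) XOR NOT 1)
= 1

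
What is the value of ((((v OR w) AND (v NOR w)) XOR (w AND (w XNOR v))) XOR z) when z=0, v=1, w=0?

Substituting: ((((1 OR 0) AND (1 NOR 0)) XOR (0 AND (0 XNOR 1))) XOR 0)
= 0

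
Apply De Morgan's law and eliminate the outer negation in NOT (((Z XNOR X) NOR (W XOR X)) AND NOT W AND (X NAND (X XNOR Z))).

NOT ((Z XNOR X) NOR (W XOR X)) OR W OR NOT (X NAND (X XNOR Z))
De Morgan's: NOT(AND of terms) = OR of negations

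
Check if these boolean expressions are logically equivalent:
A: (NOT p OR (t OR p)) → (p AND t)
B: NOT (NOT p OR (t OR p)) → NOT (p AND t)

No, Inverse is not equivalent to original (counterexample: t=0, p=0)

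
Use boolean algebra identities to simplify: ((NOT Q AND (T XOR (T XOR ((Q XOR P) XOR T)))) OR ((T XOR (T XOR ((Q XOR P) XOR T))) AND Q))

By distribution ((E AND v) OR (E AND NOT v) = E) then XOR self-cancellation ((E XOR v) XOR v = E):
= ((Q XOR P) XOR T)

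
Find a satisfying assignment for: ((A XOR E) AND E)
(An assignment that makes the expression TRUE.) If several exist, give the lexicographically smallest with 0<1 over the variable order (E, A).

E=1, A=0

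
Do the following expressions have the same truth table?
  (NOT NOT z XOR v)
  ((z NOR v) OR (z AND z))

No. Counterexample: with v=0, z=0, Expression 1 = 0 but Expression 2 = 1.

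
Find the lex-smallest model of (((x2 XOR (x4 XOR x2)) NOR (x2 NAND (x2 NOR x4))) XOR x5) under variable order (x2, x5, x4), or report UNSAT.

x2=0, x5=1, x4=0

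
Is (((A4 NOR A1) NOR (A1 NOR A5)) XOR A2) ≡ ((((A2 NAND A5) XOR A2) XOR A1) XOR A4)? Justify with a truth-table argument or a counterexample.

No. Counterexample: with A2=0, A1=0, A4=0, A5=0, Expression 1 = 0 but Expression 2 = 1.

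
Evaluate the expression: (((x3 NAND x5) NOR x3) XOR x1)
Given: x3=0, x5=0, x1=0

Substituting: (((0 NAND 0) NOR 0) XOR 0)
= 0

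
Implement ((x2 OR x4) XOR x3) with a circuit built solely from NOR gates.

((((((x2 NOR x4) NOR (x2 NOR x4)) NOR x3) NOR (((x2 NOR x4) NOR (x2 NOR x4)) NOR x3)) NOR ((((x2 NOR x4) NOR (x2 NOR x4)) NOR x3) NOR (((x2 NOR x4) NOR (x2 NOR x4)) NOR x3))) NOR ((((((x2 NOR x4) NOR (x2 NOR x4)) NOR ((x2 NOR x4) NOR (x2 NOR x4))) NOR (x3 NOR x3)) NOR ((((x2 NOR x4) NOR (x2 NOR x4)) NOR ((x2 NOR x4) NOR (x2 NOR x4))) NOR (x3 NOR x3))) NOR (((((x2 NOR x4) NOR (x2 NOR x4)) NOR ((x2 NOR x4) NOR (x2 NOR x4))) NOR (x3 NOR x3)) NOR ((((x2 NOR x4) NOR (x2 NOR x4)) NOR ((x2 NOR x4) NOR (x2 NOR x4))) NOR (x3 NOR x3)))))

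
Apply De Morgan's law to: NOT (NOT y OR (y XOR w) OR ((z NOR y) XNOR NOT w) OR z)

y AND NOT (y XOR w) AND NOT ((z NOR y) XNOR NOT w) AND NOT z
De Morgan's: NOT(OR of terms) = AND of negations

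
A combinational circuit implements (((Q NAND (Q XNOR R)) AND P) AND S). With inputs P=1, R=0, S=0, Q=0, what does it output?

Substituting: (((0 NAND (0 XNOR 0)) AND 1) AND 0)
= 0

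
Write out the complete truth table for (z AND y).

z | y | Output
--------------
0 | 0 | 0
0 | 1 | 0
1 | 0 | 0
1 | 1 | 1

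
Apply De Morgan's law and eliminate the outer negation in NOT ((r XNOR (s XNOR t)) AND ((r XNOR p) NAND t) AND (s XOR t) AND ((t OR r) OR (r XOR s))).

NOT (r XNOR (s XNOR t)) OR NOT ((r XNOR p) NAND t) OR NOT (s XOR t) OR NOT ((t OR r) OR (r XOR s))
De Morgan's: NOT(AND of terms) = OR of negations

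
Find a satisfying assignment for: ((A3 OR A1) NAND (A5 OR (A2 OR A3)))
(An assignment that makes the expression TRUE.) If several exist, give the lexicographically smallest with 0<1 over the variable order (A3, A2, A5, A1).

A3=0, A2=0, A5=0, A1=0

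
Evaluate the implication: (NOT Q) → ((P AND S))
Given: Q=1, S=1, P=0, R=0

Antecedent (NOT Q) = 0; consequent ((P AND S)) = 0.
0 → 0 = 1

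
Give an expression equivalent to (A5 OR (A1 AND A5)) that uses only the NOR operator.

((A5 NOR ((A1 NOR A1) NOR (A5 NOR A5))) NOR (A5 NOR ((A1 NOR A1) NOR (A5 NOR A5))))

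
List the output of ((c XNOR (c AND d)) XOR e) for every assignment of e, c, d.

e | c | d | Output
------------------
0 | 0 | 0 | 1
0 | 0 | 1 | 1
0 | 1 | 0 | 0
0 | 1 | 1 | 1
1 | 0 | 0 | 0
1 | 0 | 1 | 0
1 | 1 | 0 | 1
1 | 1 | 1 | 0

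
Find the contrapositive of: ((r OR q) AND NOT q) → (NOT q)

Contrapositive: q → NOT ((r OR q) AND NOT q)
Note: A statement and its contrapositive are logically equivalent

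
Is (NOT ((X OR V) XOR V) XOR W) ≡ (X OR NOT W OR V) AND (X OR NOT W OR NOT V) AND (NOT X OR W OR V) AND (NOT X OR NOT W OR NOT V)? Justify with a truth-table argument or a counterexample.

Yes, they are equivalent — the two output columns agree on all 8 assignments:
X | W | V | Expression 1 | Expression 2
---------------------------------------
0 | 0 | 0 | 1 | 1
0 | 0 | 1 | 1 | 1
0 | 1 | 0 | 0 | 0
0 | 1 | 1 | 0 | 0
1 | 0 | 0 | 0 | 0
1 | 0 | 1 | 1 | 1
1 | 1 | 0 | 1 | 1
1 | 1 | 1 | 0 | 0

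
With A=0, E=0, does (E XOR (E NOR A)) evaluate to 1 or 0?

Substituting: (0 XOR (0 NOR 0))
= 1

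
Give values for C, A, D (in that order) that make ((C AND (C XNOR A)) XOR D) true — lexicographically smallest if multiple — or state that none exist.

C=0, A=0, D=1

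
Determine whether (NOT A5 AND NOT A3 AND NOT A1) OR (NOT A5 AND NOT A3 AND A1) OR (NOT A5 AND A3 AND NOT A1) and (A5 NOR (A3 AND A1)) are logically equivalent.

Yes, they are equivalent — the two output columns agree on all 8 assignments:
A5 | A3 | A1 | Expression 1 | Expression 2
------------------------------------------
0 | 0 | 0 | 1 | 1
0 | 0 | 1 | 1 | 1
0 | 1 | 0 | 1 | 1
0 | 1 | 1 | 0 | 0
1 | 0 | 0 | 0 | 0
1 | 0 | 1 | 0 | 0
1 | 1 | 0 | 0 | 0
1 | 1 | 1 | 0 | 0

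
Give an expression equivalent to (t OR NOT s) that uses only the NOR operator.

((t NOR (s NOR s)) NOR (t NOR (s NOR s)))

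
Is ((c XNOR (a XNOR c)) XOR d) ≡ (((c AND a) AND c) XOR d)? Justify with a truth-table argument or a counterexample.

No. Counterexample: with a=1, d=0, c=0, Expression 1 = 1 but Expression 2 = 0.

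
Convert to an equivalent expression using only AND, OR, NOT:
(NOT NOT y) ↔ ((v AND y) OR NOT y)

((NOT NOT y) AND ((v AND y) OR NOT y)) OR (NOT y AND NOT ((v AND y) OR NOT y))
(Biconditional = both true or both false)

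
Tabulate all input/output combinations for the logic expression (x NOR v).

x | v | Output
--------------
0 | 0 | 1
0 | 1 | 0
1 | 0 | 0
1 | 1 | 0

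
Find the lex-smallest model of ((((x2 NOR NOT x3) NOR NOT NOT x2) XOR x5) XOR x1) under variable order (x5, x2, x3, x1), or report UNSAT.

x5=0, x2=0, x3=0, x1=0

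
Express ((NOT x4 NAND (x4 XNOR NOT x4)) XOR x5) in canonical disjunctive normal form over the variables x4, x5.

(NOT x4 AND NOT x5) OR (x4 AND NOT x5)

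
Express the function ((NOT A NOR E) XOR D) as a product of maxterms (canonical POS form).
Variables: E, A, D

ΠM(0, 3, 4, 6) = (E OR A OR D) AND (E OR NOT A OR NOT D) AND (NOT E OR A OR D) AND (NOT E OR NOT A OR D)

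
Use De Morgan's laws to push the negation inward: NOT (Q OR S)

NOT Q AND NOT S
De Morgan's: NOT(OR of terms) = AND of negations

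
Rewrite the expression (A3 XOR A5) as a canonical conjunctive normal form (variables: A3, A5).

(A3 OR A5) AND (NOT A3 OR NOT A5)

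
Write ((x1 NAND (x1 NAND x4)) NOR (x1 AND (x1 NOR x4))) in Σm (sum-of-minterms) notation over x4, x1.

Σm(1) = (NOT x4 AND x1)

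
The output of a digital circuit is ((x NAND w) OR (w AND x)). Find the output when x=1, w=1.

Substituting: ((1 NAND 1) OR (1 AND 1))
= 1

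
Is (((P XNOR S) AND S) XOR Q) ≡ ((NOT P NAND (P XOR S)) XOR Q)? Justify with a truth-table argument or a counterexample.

No. Counterexample: with S=0, Q=0, P=0, Expression 1 = 0 but Expression 2 = 1.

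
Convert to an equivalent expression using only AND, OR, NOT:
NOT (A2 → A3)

A2 AND NOT A3
(Negated implication: NOT(A → B) = A AND NOT B)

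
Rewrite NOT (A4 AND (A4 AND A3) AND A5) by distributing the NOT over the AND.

NOT A4 OR NOT (A4 AND A3) OR NOT A5
De Morgan's: NOT(AND of terms) = OR of negations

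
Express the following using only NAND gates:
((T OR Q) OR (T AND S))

((((T NAND T) NAND (Q NAND Q)) NAND ((T NAND T) NAND (Q NAND Q))) NAND (((T NAND S) NAND (T NAND S)) NAND ((T NAND S) NAND (T NAND S))))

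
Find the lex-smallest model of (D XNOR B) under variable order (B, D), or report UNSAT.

B=0, D=0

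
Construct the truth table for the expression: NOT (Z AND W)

W | Z | Output
--------------
0 | 0 | 1
0 | 1 | 1
1 | 0 | 1
1 | 1 | 0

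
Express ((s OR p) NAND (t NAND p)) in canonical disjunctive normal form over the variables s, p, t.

(NOT s AND NOT p AND NOT t) OR (NOT s AND NOT p AND t) OR (NOT s AND p AND t) OR (s AND p AND t)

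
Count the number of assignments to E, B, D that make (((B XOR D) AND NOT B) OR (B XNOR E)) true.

Satisfying assignments: (0,0,0), (0,0,1), (1,0,1), (1,1,0), (1,1,1)
Count: 5 out of 8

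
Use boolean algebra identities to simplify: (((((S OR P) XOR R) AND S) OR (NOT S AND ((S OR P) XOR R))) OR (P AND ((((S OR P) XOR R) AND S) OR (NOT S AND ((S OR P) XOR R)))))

By absorption (E OR (E AND v) = E) then distribution ((E AND v) OR (E AND NOT v) = E):
= ((S OR P) XOR R)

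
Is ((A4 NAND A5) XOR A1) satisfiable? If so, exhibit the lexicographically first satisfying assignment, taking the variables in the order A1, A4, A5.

A1=0, A4=0, A5=0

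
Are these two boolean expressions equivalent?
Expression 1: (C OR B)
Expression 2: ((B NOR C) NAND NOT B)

Yes, they are equivalent — the two output columns agree on all 4 assignments:
C | B | Expression 1 | Expression 2
-----------------------------------
0 | 0 | 0 | 0
0 | 1 | 1 | 1
1 | 0 | 1 | 1
1 | 1 | 1 | 1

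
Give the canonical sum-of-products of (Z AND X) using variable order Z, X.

Σm(3) = (Z AND X)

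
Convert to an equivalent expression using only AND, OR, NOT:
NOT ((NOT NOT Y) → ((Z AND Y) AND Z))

(NOT NOT Y) AND NOT ((Z AND Y) AND Z)
(Negated implication: NOT(A → B) = A AND NOT B)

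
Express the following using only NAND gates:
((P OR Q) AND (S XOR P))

((((P NAND P) NAND (Q NAND Q)) NAND ((S NAND (S NAND P)) NAND (P NAND (S NAND P)))) NAND (((P NAND P) NAND (Q NAND Q)) NAND ((S NAND (S NAND P)) NAND (P NAND (S NAND P)))))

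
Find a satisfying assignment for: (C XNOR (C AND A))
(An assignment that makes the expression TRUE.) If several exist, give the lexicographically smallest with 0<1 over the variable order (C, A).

C=0, A=0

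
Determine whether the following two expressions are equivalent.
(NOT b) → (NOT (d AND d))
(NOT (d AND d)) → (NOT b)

No, Converse is not equivalent to original (counterexample: b=0, a=0, d=1)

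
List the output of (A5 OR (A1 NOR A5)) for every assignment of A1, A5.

A1 | A5 | Output
----------------
0 | 0 | 1
0 | 1 | 1
1 | 0 | 0
1 | 1 | 1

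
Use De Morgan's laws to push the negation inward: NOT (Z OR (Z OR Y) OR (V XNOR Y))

NOT Z AND NOT (Z OR Y) AND NOT (V XNOR Y)
De Morgan's: NOT(OR of terms) = AND of negations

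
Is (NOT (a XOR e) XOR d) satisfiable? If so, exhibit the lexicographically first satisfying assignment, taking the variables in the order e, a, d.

e=0, a=0, d=0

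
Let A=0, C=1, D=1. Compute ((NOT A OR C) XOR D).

Substituting: ((NOT 0 OR 1) XOR 1)
= 0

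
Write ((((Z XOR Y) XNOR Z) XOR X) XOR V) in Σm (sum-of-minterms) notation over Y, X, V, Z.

Σm(0, 1, 6, 7, 10, 11, 12, 13) = (NOT Y AND NOT X AND NOT V AND NOT Z) OR (NOT Y AND NOT X AND NOT V AND Z) OR (NOT Y AND X AND V AND NOT Z) OR (NOT Y AND X AND V AND Z) OR (Y AND NOT X AND V AND NOT Z) OR (Y AND NOT X AND V AND Z) OR (Y AND X AND NOT V AND NOT Z) OR (Y AND X AND NOT V AND Z)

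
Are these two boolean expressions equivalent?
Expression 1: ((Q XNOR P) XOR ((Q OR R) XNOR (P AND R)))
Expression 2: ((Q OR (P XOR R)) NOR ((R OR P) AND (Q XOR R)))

No. Counterexample: with Q=0, R=0, P=0, Expression 1 = 0 but Expression 2 = 1.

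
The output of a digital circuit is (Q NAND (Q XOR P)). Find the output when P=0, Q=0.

Substituting: (0 NAND (0 XOR 0))
= 1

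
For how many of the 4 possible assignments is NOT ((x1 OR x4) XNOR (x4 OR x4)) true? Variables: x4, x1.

Satisfying assignments: (0,1)
Count: 1 out of 4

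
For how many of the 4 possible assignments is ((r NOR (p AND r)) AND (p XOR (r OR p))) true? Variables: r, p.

No assignment satisfies the expression.
Count: 0 out of 4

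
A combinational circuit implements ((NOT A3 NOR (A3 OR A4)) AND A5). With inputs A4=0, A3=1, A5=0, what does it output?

Substituting: ((NOT 1 NOR (1 OR 0)) AND 0)
= 0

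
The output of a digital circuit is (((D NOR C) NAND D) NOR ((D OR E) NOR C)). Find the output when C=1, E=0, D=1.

Substituting: (((1 NOR 1) NAND 1) NOR ((1 OR 0) NOR 1))
= 0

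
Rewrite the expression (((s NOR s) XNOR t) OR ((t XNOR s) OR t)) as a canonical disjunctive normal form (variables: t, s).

(NOT t AND NOT s) OR (NOT t AND s) OR (t AND NOT s) OR (t AND s)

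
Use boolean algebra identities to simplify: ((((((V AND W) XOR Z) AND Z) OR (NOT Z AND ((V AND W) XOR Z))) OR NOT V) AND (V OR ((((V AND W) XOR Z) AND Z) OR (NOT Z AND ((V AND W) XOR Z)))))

By distribution ((E OR v) AND (E OR NOT v) = E) then distribution ((E AND v) OR (E AND NOT v) = E):
= ((V AND W) XOR Z)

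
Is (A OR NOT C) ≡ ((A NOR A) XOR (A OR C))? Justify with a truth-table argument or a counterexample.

Yes, they are equivalent — the two output columns agree on all 4 assignments:
A | C | Expression 1 | Expression 2
-----------------------------------
0 | 0 | 1 | 1
0 | 1 | 0 | 0
1 | 0 | 1 | 1
1 | 1 | 1 | 1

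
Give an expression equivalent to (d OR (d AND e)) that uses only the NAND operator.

((d NAND d) NAND (((d NAND e) NAND (d NAND e)) NAND ((d NAND e) NAND (d NAND e))))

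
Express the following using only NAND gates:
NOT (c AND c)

(((c NAND c) NAND (c NAND c)) NAND ((c NAND c) NAND (c NAND c)))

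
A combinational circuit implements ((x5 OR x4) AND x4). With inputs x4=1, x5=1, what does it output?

Substituting: ((1 OR 1) AND 1)
= 1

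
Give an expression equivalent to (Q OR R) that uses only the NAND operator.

((Q NAND Q) NAND (R NAND R))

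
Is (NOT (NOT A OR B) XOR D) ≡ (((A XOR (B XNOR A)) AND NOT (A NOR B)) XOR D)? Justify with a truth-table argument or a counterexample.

Yes, they are equivalent — the two output columns agree on all 8 assignments:
D | A | B | Expression 1 | Expression 2
---------------------------------------
0 | 0 | 0 | 0 | 0
0 | 0 | 1 | 0 | 0
0 | 1 | 0 | 1 | 1
0 | 1 | 1 | 0 | 0
1 | 0 | 0 | 1 | 1
1 | 0 | 1 | 1 | 1
1 | 1 | 0 | 0 | 0
1 | 1 | 1 | 1 | 1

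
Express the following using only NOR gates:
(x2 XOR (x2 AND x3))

((((x2 NOR ((x2 NOR x2) NOR (x3 NOR x3))) NOR (x2 NOR ((x2 NOR x2) NOR (x3 NOR x3)))) NOR ((x2 NOR ((x2 NOR x2) NOR (x3 NOR x3))) NOR (x2 NOR ((x2 NOR x2) NOR (x3 NOR x3))))) NOR ((((x2 NOR x2) NOR (((x2 NOR x2) NOR (x3 NOR x3)) NOR ((x2 NOR x2) NOR (x3 NOR x3)))) NOR ((x2 NOR x2) NOR (((x2 NOR x2) NOR (x3 NOR x3)) NOR ((x2 NOR x2) NOR (x3 NOR x3))))) NOR (((x2 NOR x2) NOR (((x2 NOR x2) NOR (x3 NOR x3)) NOR ((x2 NOR x2) NOR (x3 NOR x3)))) NOR ((x2 NOR x2) NOR (((x2 NOR x2) NOR (x3 NOR x3)) NOR ((x2 NOR x2) NOR (x3 NOR x3)))))))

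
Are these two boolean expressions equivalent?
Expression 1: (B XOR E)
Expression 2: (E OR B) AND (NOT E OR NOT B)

Yes, they are equivalent — the two output columns agree on all 4 assignments:
E | B | Expression 1 | Expression 2
-----------------------------------
0 | 0 | 0 | 0
0 | 1 | 1 | 1
1 | 0 | 1 | 1
1 | 1 | 0 | 0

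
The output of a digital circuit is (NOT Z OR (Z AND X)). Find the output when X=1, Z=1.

Substituting: (NOT 1 OR (1 AND 1))
= 1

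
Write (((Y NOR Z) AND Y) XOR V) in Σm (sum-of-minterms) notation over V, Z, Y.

Σm(4, 5, 6, 7) = (V AND NOT Z AND NOT Y) OR (V AND NOT Z AND Y) OR (V AND Z AND NOT Y) OR (V AND Z AND Y)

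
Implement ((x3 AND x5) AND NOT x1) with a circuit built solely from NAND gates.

((((x3 NAND x5) NAND (x3 NAND x5)) NAND (x1 NAND x1)) NAND (((x3 NAND x5) NAND (x3 NAND x5)) NAND (x1 NAND x1)))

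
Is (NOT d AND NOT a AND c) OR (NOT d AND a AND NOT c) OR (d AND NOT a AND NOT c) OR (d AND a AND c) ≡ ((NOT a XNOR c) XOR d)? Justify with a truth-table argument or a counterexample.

Yes, they are equivalent — the two output columns agree on all 8 assignments:
d | a | c | Expression 1 | Expression 2
---------------------------------------
0 | 0 | 0 | 0 | 0
0 | 0 | 1 | 1 | 1
0 | 1 | 0 | 1 | 1
0 | 1 | 1 | 0 | 0
1 | 0 | 0 | 1 | 1
1 | 0 | 1 | 0 | 0
1 | 1 | 0 | 0 | 0
1 | 1 | 1 | 1 | 1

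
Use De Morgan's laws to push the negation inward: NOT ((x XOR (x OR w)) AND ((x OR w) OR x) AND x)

NOT (x XOR (x OR w)) OR NOT ((x OR w) OR x) OR NOT x
De Morgan's: NOT(AND of terms) = OR of negations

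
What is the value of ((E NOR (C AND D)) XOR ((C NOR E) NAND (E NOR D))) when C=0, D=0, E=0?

Substituting: ((0 NOR (0 AND 0)) XOR ((0 NOR 0) NAND (0 NOR 0)))
= 1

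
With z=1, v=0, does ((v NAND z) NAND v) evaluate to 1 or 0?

Substituting: ((0 NAND 1) NAND 0)
= 1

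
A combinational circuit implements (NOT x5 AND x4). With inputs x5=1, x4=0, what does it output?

Substituting: (NOT 1 AND 0)
= 0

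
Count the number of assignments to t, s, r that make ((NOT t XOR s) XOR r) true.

Satisfying assignments: (0,0,0), (0,1,1), (1,0,1), (1,1,0)
Count: 4 out of 8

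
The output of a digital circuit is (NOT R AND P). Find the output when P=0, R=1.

Substituting: (NOT 1 AND 0)
= 0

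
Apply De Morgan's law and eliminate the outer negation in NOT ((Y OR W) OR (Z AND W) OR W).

NOT (Y OR W) AND NOT (Z AND W) AND NOT W
De Morgan's: NOT(OR of terms) = AND of negations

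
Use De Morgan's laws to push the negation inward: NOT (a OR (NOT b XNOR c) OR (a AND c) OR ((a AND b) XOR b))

NOT a AND NOT (NOT b XNOR c) AND NOT (a AND c) AND NOT ((a AND b) XOR b)
De Morgan's: NOT(OR of terms) = AND of negations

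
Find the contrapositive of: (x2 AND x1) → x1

Contrapositive: NOT x1 → NOT (x2 AND x1)
Note: A statement and its contrapositive are logically equivalent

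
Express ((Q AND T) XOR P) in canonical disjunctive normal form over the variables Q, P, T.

(NOT Q AND P AND NOT T) OR (NOT Q AND P AND T) OR (Q AND NOT P AND T) OR (Q AND P AND NOT T)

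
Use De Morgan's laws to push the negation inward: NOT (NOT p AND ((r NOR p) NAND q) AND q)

p OR NOT ((r NOR p) NAND q) OR NOT q
De Morgan's: NOT(AND of terms) = OR of negations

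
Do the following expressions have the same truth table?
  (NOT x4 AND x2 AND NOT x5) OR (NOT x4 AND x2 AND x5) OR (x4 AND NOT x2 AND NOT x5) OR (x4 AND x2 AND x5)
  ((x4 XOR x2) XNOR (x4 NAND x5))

Yes, they are equivalent — the two output columns agree on all 8 assignments:
x4 | x2 | x5 | Expression 1 | Expression 2
------------------------------------------
0 | 0 | 0 | 0 | 0
0 | 0 | 1 | 0 | 0
0 | 1 | 0 | 1 | 1
0 | 1 | 1 | 1 | 1
1 | 0 | 0 | 1 | 1
1 | 0 | 1 | 0 | 0
1 | 1 | 0 | 0 | 0
1 | 1 | 1 | 1 | 1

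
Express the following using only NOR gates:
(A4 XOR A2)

((((A4 NOR A2) NOR (A4 NOR A2)) NOR ((A4 NOR A2) NOR (A4 NOR A2))) NOR ((((A4 NOR A4) NOR (A2 NOR A2)) NOR ((A4 NOR A4) NOR (A2 NOR A2))) NOR (((A4 NOR A4) NOR (A2 NOR A2)) NOR ((A4 NOR A4) NOR (A2 NOR A2)))))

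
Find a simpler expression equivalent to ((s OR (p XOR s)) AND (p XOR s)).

By absorption (E AND (E OR v) = E):
= (p XOR s)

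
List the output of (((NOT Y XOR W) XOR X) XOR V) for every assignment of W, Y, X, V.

W | Y | X | V | Output
----------------------
0 | 0 | 0 | 0 | 1
0 | 0 | 0 | 1 | 0
0 | 0 | 1 | 0 | 0
0 | 0 | 1 | 1 | 1
0 | 1 | 0 | 0 | 0
0 | 1 | 0 | 1 | 1
0 | 1 | 1 | 0 | 1
0 | 1 | 1 | 1 | 0
1 | 0 | 0 | 0 | 0
1 | 0 | 0 | 1 | 1
1 | 0 | 1 | 0 | 1
1 | 0 | 1 | 1 | 0
1 | 1 | 0 | 0 | 1
1 | 1 | 0 | 1 | 0
1 | 1 | 1 | 0 | 0
1 | 1 | 1 | 1 | 1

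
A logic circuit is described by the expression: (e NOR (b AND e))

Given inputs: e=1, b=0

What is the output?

Substituting: (1 NOR (0 AND 1))
= 0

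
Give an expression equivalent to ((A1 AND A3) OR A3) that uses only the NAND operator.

((((A1 NAND A3) NAND (A1 NAND A3)) NAND ((A1 NAND A3) NAND (A1 NAND A3))) NAND (A3 NAND A3))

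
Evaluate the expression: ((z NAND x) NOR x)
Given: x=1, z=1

Substituting: ((1 NAND 1) NOR 1)
= 0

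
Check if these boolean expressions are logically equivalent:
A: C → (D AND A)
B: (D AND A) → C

No, Converse is not equivalent to original (counterexample: A=0, D=0, C=1)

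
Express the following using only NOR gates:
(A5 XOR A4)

((((A5 NOR A4) NOR (A5 NOR A4)) NOR ((A5 NOR A4) NOR (A5 NOR A4))) NOR ((((A5 NOR A5) NOR (A4 NOR A4)) NOR ((A5 NOR A5) NOR (A4 NOR A4))) NOR (((A5 NOR A5) NOR (A4 NOR A4)) NOR ((A5 NOR A5) NOR (A4 NOR A4)))))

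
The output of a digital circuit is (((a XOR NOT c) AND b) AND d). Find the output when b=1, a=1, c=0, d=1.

Substituting: (((1 XOR NOT 0) AND 1) AND 1)
= 0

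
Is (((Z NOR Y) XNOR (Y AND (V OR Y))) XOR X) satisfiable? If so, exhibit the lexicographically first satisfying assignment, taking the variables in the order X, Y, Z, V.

X=0, Y=0, Z=1, V=0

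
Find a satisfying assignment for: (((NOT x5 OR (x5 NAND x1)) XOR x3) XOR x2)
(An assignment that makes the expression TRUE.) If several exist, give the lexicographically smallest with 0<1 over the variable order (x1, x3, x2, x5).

x1=0, x3=0, x2=0, x5=0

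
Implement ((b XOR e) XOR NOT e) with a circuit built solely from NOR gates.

((((((((b NOR e) NOR (b NOR e)) NOR ((b NOR e) NOR (b NOR e))) NOR ((((b NOR b) NOR (e NOR e)) NOR ((b NOR b) NOR (e NOR e))) NOR (((b NOR b) NOR (e NOR e)) NOR ((b NOR b) NOR (e NOR e))))) NOR (e NOR e)) NOR (((((b NOR e) NOR (b NOR e)) NOR ((b NOR e) NOR (b NOR e))) NOR ((((b NOR b) NOR (e NOR e)) NOR ((b NOR b) NOR (e NOR e))) NOR (((b NOR b) NOR (e NOR e)) NOR ((b NOR b) NOR (e NOR e))))) NOR (e NOR e))) NOR ((((((b NOR e) NOR (b NOR e)) NOR ((b NOR e) NOR (b NOR e))) NOR ((((b NOR b) NOR (e NOR e)) NOR ((b NOR b) NOR (e NOR e))) NOR (((b NOR b) NOR (e NOR e)) NOR ((b NOR b) NOR (e NOR e))))) NOR (e NOR e)) NOR (((((b NOR e) NOR (b NOR e)) NOR ((b NOR e) NOR (b NOR e))) NOR ((((b NOR b) NOR (e NOR e)) NOR ((b NOR b) NOR (e NOR e))) NOR (((b NOR b) NOR (e NOR e)) NOR ((b NOR b) NOR (e NOR e))))) NOR (e NOR e)))) NOR ((((((((b NOR e) NOR (b NOR e)) NOR ((b NOR e) NOR (b NOR e))) NOR ((((b NOR b) NOR (e NOR e)) NOR ((b NOR b) NOR (e NOR e))) NOR (((b NOR b) NOR (e NOR e)) NOR ((b NOR b) NOR (e NOR e))))) NOR ((((b NOR e) NOR (b NOR e)) NOR ((b NOR e) NOR (b NOR e))) NOR ((((b NOR b) NOR (e NOR e)) NOR ((b NOR b) NOR (e NOR e))) NOR (((b NOR b) NOR (e NOR e)) NOR ((b NOR b) NOR (e NOR e)))))) NOR ((e NOR e) NOR (e NOR e))) NOR ((((((b NOR e) NOR (b NOR e)) NOR ((b NOR e) NOR (b NOR e))) NOR ((((b NOR b) NOR (e NOR e)) NOR ((b NOR b) NOR (e NOR e))) NOR (((b NOR b) NOR (e NOR e)) NOR ((b NOR b) NOR (e NOR e))))) NOR ((((b NOR e) NOR (b NOR e)) NOR ((b NOR e) NOR (b NOR e))) NOR ((((b NOR b) NOR (e NOR e)) NOR ((b NOR b) NOR (e NOR e))) NOR (((b NOR b) NOR (e NOR e)) NOR ((b NOR b) NOR (e NOR e)))))) NOR ((e NOR e) NOR (e NOR e)))) NOR (((((((b NOR e) NOR (b NOR e)) NOR ((b NOR e) NOR (b NOR e))) NOR ((((b NOR b) NOR (e NOR e)) NOR ((b NOR b) NOR (e NOR e))) NOR (((b NOR b) NOR (e NOR e)) NOR ((b NOR b) NOR (e NOR e))))) NOR ((((b NOR e) NOR (b NOR e)) NOR ((b NOR e) NOR (b NOR e))) NOR ((((b NOR b) NOR (e NOR e)) NOR ((b NOR b) NOR (e NOR e))) NOR (((b NOR b) NOR (e NOR e)) NOR ((b NOR b) NOR (e NOR e)))))) NOR ((e NOR e) NOR (e NOR e))) NOR ((((((b NOR e) NOR (b NOR e)) NOR ((b NOR e) NOR (b NOR e))) NOR ((((b NOR b) NOR (e NOR e)) NOR ((b NOR b) NOR (e NOR e))) NOR (((b NOR b) NOR (e NOR e)) NOR ((b NOR b) NOR (e NOR e))))) NOR ((((b NOR e) NOR (b NOR e)) NOR ((b NOR e) NOR (b NOR e))) NOR ((((b NOR b) NOR (e NOR e)) NOR ((b NOR b) NOR (e NOR e))) NOR (((b NOR b) NOR (e NOR e)) NOR ((b NOR b) NOR (e NOR e)))))) NOR ((e NOR e) NOR (e NOR e))))))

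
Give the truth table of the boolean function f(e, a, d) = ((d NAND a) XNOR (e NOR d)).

e | a | d | Output
------------------
0 | 0 | 0 | 1
0 | 0 | 1 | 0
0 | 1 | 0 | 1
0 | 1 | 1 | 1
1 | 0 | 0 | 0
1 | 0 | 1 | 0
1 | 1 | 0 | 0
1 | 1 | 1 | 1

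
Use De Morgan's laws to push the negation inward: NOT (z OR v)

NOT z AND NOT v
De Morgan's: NOT(OR of terms) = AND of negations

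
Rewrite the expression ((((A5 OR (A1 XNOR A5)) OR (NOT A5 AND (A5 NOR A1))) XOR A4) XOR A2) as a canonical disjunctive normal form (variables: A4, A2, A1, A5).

(NOT A4 AND NOT A2 AND NOT A1 AND NOT A5) OR (NOT A4 AND NOT A2 AND NOT A1 AND A5) OR (NOT A4 AND NOT A2 AND A1 AND A5) OR (NOT A4 AND A2 AND A1 AND NOT A5) OR (A4 AND NOT A2 AND A1 AND NOT A5) OR (A4 AND A2 AND NOT A1 AND NOT A5) OR (A4 AND A2 AND NOT A1 AND A5) OR (A4 AND A2 AND A1 AND A5)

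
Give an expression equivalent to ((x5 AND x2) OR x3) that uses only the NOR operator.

((((x5 NOR x5) NOR (x2 NOR x2)) NOR x3) NOR (((x5 NOR x5) NOR (x2 NOR x2)) NOR x3))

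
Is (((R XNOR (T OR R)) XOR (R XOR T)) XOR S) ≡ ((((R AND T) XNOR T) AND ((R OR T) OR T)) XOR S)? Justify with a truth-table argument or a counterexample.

No. Counterexample: with R=0, T=0, S=0, Expression 1 = 1 but Expression 2 = 0.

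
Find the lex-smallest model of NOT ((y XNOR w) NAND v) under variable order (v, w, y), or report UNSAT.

v=1, w=0, y=0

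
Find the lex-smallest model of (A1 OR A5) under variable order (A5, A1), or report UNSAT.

A5=0, A1=1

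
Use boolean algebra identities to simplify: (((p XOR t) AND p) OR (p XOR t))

By absorption (E OR (E AND v) = E):
= (p XOR t)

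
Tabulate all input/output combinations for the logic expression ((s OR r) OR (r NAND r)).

r | s | Output
--------------
0 | 0 | 1
0 | 1 | 1
1 | 0 | 1
1 | 1 | 1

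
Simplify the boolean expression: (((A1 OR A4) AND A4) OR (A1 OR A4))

By absorption (E OR (E AND v) = E):
= (A1 OR A4)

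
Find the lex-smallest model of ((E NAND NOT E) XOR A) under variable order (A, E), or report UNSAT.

A=0, E=0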